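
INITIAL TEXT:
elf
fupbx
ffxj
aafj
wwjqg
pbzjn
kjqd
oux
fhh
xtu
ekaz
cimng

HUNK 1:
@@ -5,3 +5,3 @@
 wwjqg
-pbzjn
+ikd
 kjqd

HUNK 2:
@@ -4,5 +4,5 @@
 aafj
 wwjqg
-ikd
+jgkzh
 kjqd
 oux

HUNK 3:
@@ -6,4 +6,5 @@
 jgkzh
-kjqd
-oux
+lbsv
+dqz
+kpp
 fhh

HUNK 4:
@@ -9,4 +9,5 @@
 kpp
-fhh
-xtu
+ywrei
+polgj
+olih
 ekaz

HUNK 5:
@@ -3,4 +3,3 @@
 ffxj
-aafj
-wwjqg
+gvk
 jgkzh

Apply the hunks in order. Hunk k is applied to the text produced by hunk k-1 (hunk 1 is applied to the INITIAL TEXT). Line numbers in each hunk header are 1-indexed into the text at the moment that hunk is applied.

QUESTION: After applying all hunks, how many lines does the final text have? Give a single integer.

Hunk 1: at line 5 remove [pbzjn] add [ikd] -> 12 lines: elf fupbx ffxj aafj wwjqg ikd kjqd oux fhh xtu ekaz cimng
Hunk 2: at line 4 remove [ikd] add [jgkzh] -> 12 lines: elf fupbx ffxj aafj wwjqg jgkzh kjqd oux fhh xtu ekaz cimng
Hunk 3: at line 6 remove [kjqd,oux] add [lbsv,dqz,kpp] -> 13 lines: elf fupbx ffxj aafj wwjqg jgkzh lbsv dqz kpp fhh xtu ekaz cimng
Hunk 4: at line 9 remove [fhh,xtu] add [ywrei,polgj,olih] -> 14 lines: elf fupbx ffxj aafj wwjqg jgkzh lbsv dqz kpp ywrei polgj olih ekaz cimng
Hunk 5: at line 3 remove [aafj,wwjqg] add [gvk] -> 13 lines: elf fupbx ffxj gvk jgkzh lbsv dqz kpp ywrei polgj olih ekaz cimng
Final line count: 13

Answer: 13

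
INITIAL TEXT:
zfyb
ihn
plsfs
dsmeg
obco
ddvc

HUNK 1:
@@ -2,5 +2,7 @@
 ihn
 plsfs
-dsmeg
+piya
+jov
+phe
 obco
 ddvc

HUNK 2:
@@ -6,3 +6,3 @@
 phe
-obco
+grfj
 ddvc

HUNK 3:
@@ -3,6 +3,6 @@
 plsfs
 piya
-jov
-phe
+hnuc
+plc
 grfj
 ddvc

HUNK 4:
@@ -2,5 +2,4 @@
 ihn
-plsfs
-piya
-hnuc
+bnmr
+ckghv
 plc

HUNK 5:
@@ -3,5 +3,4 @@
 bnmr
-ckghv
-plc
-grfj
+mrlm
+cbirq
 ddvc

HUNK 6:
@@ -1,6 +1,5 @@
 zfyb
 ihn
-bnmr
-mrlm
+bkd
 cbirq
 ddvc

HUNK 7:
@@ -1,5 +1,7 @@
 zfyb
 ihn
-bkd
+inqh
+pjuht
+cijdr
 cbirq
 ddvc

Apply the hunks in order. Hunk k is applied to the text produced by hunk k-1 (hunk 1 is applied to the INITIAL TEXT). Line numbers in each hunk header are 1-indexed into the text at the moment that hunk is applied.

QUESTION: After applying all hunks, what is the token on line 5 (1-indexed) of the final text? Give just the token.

Answer: cijdr

Derivation:
Hunk 1: at line 2 remove [dsmeg] add [piya,jov,phe] -> 8 lines: zfyb ihn plsfs piya jov phe obco ddvc
Hunk 2: at line 6 remove [obco] add [grfj] -> 8 lines: zfyb ihn plsfs piya jov phe grfj ddvc
Hunk 3: at line 3 remove [jov,phe] add [hnuc,plc] -> 8 lines: zfyb ihn plsfs piya hnuc plc grfj ddvc
Hunk 4: at line 2 remove [plsfs,piya,hnuc] add [bnmr,ckghv] -> 7 lines: zfyb ihn bnmr ckghv plc grfj ddvc
Hunk 5: at line 3 remove [ckghv,plc,grfj] add [mrlm,cbirq] -> 6 lines: zfyb ihn bnmr mrlm cbirq ddvc
Hunk 6: at line 1 remove [bnmr,mrlm] add [bkd] -> 5 lines: zfyb ihn bkd cbirq ddvc
Hunk 7: at line 1 remove [bkd] add [inqh,pjuht,cijdr] -> 7 lines: zfyb ihn inqh pjuht cijdr cbirq ddvc
Final line 5: cijdr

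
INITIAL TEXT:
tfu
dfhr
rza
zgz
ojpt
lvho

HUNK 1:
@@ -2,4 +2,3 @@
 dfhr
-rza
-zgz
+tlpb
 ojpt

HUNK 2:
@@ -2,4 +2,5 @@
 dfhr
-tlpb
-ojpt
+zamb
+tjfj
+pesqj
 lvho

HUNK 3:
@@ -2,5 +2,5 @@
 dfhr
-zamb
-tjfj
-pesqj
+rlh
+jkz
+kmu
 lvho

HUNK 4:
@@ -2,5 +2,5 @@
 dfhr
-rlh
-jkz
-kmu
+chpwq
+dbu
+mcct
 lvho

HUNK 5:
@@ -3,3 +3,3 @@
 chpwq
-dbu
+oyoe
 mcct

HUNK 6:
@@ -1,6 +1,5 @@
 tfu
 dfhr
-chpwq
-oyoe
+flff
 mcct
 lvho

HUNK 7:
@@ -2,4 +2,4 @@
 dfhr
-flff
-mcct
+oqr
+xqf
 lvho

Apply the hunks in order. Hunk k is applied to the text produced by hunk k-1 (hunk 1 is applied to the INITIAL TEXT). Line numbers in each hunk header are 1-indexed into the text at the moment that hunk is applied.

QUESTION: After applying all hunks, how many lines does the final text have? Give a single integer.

Hunk 1: at line 2 remove [rza,zgz] add [tlpb] -> 5 lines: tfu dfhr tlpb ojpt lvho
Hunk 2: at line 2 remove [tlpb,ojpt] add [zamb,tjfj,pesqj] -> 6 lines: tfu dfhr zamb tjfj pesqj lvho
Hunk 3: at line 2 remove [zamb,tjfj,pesqj] add [rlh,jkz,kmu] -> 6 lines: tfu dfhr rlh jkz kmu lvho
Hunk 4: at line 2 remove [rlh,jkz,kmu] add [chpwq,dbu,mcct] -> 6 lines: tfu dfhr chpwq dbu mcct lvho
Hunk 5: at line 3 remove [dbu] add [oyoe] -> 6 lines: tfu dfhr chpwq oyoe mcct lvho
Hunk 6: at line 1 remove [chpwq,oyoe] add [flff] -> 5 lines: tfu dfhr flff mcct lvho
Hunk 7: at line 2 remove [flff,mcct] add [oqr,xqf] -> 5 lines: tfu dfhr oqr xqf lvho
Final line count: 5

Answer: 5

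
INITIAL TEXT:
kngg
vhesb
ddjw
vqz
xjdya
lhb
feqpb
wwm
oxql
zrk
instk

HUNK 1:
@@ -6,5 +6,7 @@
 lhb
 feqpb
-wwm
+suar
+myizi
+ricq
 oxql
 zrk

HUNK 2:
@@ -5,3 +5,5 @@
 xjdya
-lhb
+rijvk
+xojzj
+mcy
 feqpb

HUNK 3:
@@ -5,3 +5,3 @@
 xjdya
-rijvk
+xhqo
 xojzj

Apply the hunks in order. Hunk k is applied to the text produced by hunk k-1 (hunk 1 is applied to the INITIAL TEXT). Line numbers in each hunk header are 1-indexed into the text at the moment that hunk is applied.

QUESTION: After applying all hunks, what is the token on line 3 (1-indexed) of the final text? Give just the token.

Hunk 1: at line 6 remove [wwm] add [suar,myizi,ricq] -> 13 lines: kngg vhesb ddjw vqz xjdya lhb feqpb suar myizi ricq oxql zrk instk
Hunk 2: at line 5 remove [lhb] add [rijvk,xojzj,mcy] -> 15 lines: kngg vhesb ddjw vqz xjdya rijvk xojzj mcy feqpb suar myizi ricq oxql zrk instk
Hunk 3: at line 5 remove [rijvk] add [xhqo] -> 15 lines: kngg vhesb ddjw vqz xjdya xhqo xojzj mcy feqpb suar myizi ricq oxql zrk instk
Final line 3: ddjw

Answer: ddjw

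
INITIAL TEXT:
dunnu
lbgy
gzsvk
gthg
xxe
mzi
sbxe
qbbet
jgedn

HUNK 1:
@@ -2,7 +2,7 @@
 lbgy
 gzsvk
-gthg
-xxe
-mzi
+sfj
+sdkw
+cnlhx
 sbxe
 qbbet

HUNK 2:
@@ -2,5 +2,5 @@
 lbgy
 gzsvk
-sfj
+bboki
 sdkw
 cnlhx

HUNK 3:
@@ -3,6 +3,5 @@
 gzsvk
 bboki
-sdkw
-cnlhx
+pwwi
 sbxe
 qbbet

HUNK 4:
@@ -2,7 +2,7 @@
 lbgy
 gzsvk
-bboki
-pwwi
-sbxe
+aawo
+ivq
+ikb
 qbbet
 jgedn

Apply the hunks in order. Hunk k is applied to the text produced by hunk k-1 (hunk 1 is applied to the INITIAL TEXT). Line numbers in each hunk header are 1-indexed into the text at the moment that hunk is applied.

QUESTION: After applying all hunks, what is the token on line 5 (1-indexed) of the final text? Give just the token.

Hunk 1: at line 2 remove [gthg,xxe,mzi] add [sfj,sdkw,cnlhx] -> 9 lines: dunnu lbgy gzsvk sfj sdkw cnlhx sbxe qbbet jgedn
Hunk 2: at line 2 remove [sfj] add [bboki] -> 9 lines: dunnu lbgy gzsvk bboki sdkw cnlhx sbxe qbbet jgedn
Hunk 3: at line 3 remove [sdkw,cnlhx] add [pwwi] -> 8 lines: dunnu lbgy gzsvk bboki pwwi sbxe qbbet jgedn
Hunk 4: at line 2 remove [bboki,pwwi,sbxe] add [aawo,ivq,ikb] -> 8 lines: dunnu lbgy gzsvk aawo ivq ikb qbbet jgedn
Final line 5: ivq

Answer: ivq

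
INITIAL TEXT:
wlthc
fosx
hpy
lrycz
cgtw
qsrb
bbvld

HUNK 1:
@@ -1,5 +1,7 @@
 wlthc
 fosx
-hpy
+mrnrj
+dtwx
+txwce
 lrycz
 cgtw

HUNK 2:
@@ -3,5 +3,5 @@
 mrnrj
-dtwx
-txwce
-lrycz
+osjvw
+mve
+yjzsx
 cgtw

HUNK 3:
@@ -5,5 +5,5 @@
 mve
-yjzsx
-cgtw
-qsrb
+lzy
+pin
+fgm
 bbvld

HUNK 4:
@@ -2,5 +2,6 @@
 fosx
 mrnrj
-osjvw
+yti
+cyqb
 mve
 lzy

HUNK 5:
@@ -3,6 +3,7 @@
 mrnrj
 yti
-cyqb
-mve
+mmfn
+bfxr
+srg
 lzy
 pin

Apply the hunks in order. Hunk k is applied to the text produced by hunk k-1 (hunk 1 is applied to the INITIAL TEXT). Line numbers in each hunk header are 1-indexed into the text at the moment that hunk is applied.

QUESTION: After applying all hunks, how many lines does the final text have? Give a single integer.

Answer: 11

Derivation:
Hunk 1: at line 1 remove [hpy] add [mrnrj,dtwx,txwce] -> 9 lines: wlthc fosx mrnrj dtwx txwce lrycz cgtw qsrb bbvld
Hunk 2: at line 3 remove [dtwx,txwce,lrycz] add [osjvw,mve,yjzsx] -> 9 lines: wlthc fosx mrnrj osjvw mve yjzsx cgtw qsrb bbvld
Hunk 3: at line 5 remove [yjzsx,cgtw,qsrb] add [lzy,pin,fgm] -> 9 lines: wlthc fosx mrnrj osjvw mve lzy pin fgm bbvld
Hunk 4: at line 2 remove [osjvw] add [yti,cyqb] -> 10 lines: wlthc fosx mrnrj yti cyqb mve lzy pin fgm bbvld
Hunk 5: at line 3 remove [cyqb,mve] add [mmfn,bfxr,srg] -> 11 lines: wlthc fosx mrnrj yti mmfn bfxr srg lzy pin fgm bbvld
Final line count: 11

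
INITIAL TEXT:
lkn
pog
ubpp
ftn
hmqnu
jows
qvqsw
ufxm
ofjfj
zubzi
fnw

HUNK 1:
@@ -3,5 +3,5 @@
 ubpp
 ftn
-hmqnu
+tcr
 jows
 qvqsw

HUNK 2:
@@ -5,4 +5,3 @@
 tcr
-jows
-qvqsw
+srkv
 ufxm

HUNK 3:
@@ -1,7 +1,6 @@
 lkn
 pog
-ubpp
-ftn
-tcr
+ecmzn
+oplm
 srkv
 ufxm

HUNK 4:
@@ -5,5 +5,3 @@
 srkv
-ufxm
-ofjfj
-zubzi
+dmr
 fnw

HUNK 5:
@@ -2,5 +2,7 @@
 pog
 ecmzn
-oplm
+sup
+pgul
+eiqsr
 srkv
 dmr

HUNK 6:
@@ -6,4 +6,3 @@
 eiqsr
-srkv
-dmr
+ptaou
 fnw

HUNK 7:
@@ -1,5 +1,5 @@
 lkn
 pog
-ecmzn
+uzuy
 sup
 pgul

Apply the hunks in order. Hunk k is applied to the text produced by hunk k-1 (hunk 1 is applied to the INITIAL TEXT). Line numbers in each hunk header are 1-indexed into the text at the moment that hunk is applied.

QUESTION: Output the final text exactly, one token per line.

Answer: lkn
pog
uzuy
sup
pgul
eiqsr
ptaou
fnw

Derivation:
Hunk 1: at line 3 remove [hmqnu] add [tcr] -> 11 lines: lkn pog ubpp ftn tcr jows qvqsw ufxm ofjfj zubzi fnw
Hunk 2: at line 5 remove [jows,qvqsw] add [srkv] -> 10 lines: lkn pog ubpp ftn tcr srkv ufxm ofjfj zubzi fnw
Hunk 3: at line 1 remove [ubpp,ftn,tcr] add [ecmzn,oplm] -> 9 lines: lkn pog ecmzn oplm srkv ufxm ofjfj zubzi fnw
Hunk 4: at line 5 remove [ufxm,ofjfj,zubzi] add [dmr] -> 7 lines: lkn pog ecmzn oplm srkv dmr fnw
Hunk 5: at line 2 remove [oplm] add [sup,pgul,eiqsr] -> 9 lines: lkn pog ecmzn sup pgul eiqsr srkv dmr fnw
Hunk 6: at line 6 remove [srkv,dmr] add [ptaou] -> 8 lines: lkn pog ecmzn sup pgul eiqsr ptaou fnw
Hunk 7: at line 1 remove [ecmzn] add [uzuy] -> 8 lines: lkn pog uzuy sup pgul eiqsr ptaou fnw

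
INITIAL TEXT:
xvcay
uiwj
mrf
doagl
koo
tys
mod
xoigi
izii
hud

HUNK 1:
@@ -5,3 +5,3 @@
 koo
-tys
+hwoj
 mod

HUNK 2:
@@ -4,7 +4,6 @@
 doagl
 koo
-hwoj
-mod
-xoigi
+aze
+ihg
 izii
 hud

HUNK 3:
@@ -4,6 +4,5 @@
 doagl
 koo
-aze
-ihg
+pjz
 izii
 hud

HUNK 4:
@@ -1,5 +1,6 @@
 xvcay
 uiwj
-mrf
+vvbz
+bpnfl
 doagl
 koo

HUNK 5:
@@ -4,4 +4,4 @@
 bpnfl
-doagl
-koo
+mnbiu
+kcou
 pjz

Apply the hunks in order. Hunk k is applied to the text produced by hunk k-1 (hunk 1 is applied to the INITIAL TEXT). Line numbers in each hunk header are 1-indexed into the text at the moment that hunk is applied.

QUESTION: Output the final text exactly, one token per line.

Hunk 1: at line 5 remove [tys] add [hwoj] -> 10 lines: xvcay uiwj mrf doagl koo hwoj mod xoigi izii hud
Hunk 2: at line 4 remove [hwoj,mod,xoigi] add [aze,ihg] -> 9 lines: xvcay uiwj mrf doagl koo aze ihg izii hud
Hunk 3: at line 4 remove [aze,ihg] add [pjz] -> 8 lines: xvcay uiwj mrf doagl koo pjz izii hud
Hunk 4: at line 1 remove [mrf] add [vvbz,bpnfl] -> 9 lines: xvcay uiwj vvbz bpnfl doagl koo pjz izii hud
Hunk 5: at line 4 remove [doagl,koo] add [mnbiu,kcou] -> 9 lines: xvcay uiwj vvbz bpnfl mnbiu kcou pjz izii hud

Answer: xvcay
uiwj
vvbz
bpnfl
mnbiu
kcou
pjz
izii
hud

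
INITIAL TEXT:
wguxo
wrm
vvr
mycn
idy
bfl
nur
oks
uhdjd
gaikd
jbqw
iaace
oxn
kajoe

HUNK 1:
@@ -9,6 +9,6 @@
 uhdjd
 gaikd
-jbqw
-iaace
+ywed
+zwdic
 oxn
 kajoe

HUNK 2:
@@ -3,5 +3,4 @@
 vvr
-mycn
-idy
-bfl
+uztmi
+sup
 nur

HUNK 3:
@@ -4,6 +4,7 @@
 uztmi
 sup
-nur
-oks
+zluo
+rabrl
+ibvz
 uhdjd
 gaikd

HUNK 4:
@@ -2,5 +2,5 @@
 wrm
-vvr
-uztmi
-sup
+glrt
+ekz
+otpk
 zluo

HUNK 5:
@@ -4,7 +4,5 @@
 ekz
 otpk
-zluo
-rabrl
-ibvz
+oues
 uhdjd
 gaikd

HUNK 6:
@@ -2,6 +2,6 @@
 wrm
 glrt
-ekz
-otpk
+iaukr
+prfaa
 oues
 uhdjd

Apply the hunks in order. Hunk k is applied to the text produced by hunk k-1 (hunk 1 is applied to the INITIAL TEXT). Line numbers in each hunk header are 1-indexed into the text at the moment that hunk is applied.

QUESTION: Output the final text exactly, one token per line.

Hunk 1: at line 9 remove [jbqw,iaace] add [ywed,zwdic] -> 14 lines: wguxo wrm vvr mycn idy bfl nur oks uhdjd gaikd ywed zwdic oxn kajoe
Hunk 2: at line 3 remove [mycn,idy,bfl] add [uztmi,sup] -> 13 lines: wguxo wrm vvr uztmi sup nur oks uhdjd gaikd ywed zwdic oxn kajoe
Hunk 3: at line 4 remove [nur,oks] add [zluo,rabrl,ibvz] -> 14 lines: wguxo wrm vvr uztmi sup zluo rabrl ibvz uhdjd gaikd ywed zwdic oxn kajoe
Hunk 4: at line 2 remove [vvr,uztmi,sup] add [glrt,ekz,otpk] -> 14 lines: wguxo wrm glrt ekz otpk zluo rabrl ibvz uhdjd gaikd ywed zwdic oxn kajoe
Hunk 5: at line 4 remove [zluo,rabrl,ibvz] add [oues] -> 12 lines: wguxo wrm glrt ekz otpk oues uhdjd gaikd ywed zwdic oxn kajoe
Hunk 6: at line 2 remove [ekz,otpk] add [iaukr,prfaa] -> 12 lines: wguxo wrm glrt iaukr prfaa oues uhdjd gaikd ywed zwdic oxn kajoe

Answer: wguxo
wrm
glrt
iaukr
prfaa
oues
uhdjd
gaikd
ywed
zwdic
oxn
kajoe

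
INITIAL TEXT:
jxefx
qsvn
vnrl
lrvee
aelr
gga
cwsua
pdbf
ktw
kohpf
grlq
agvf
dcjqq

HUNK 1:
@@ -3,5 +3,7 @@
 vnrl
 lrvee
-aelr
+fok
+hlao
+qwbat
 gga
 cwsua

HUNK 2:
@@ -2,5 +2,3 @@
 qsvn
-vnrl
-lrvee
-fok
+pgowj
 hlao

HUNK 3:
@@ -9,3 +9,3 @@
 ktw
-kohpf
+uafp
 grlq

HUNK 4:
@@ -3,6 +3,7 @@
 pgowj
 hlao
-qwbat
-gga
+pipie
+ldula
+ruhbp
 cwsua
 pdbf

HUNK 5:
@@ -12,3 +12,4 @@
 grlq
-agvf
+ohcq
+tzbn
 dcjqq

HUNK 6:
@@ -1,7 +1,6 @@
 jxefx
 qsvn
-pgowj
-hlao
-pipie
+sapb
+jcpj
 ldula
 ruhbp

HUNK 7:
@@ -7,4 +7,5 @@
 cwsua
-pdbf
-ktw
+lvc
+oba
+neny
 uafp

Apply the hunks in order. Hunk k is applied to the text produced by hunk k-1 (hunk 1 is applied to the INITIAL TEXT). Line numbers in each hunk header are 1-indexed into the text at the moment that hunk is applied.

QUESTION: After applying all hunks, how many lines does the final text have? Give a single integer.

Hunk 1: at line 3 remove [aelr] add [fok,hlao,qwbat] -> 15 lines: jxefx qsvn vnrl lrvee fok hlao qwbat gga cwsua pdbf ktw kohpf grlq agvf dcjqq
Hunk 2: at line 2 remove [vnrl,lrvee,fok] add [pgowj] -> 13 lines: jxefx qsvn pgowj hlao qwbat gga cwsua pdbf ktw kohpf grlq agvf dcjqq
Hunk 3: at line 9 remove [kohpf] add [uafp] -> 13 lines: jxefx qsvn pgowj hlao qwbat gga cwsua pdbf ktw uafp grlq agvf dcjqq
Hunk 4: at line 3 remove [qwbat,gga] add [pipie,ldula,ruhbp] -> 14 lines: jxefx qsvn pgowj hlao pipie ldula ruhbp cwsua pdbf ktw uafp grlq agvf dcjqq
Hunk 5: at line 12 remove [agvf] add [ohcq,tzbn] -> 15 lines: jxefx qsvn pgowj hlao pipie ldula ruhbp cwsua pdbf ktw uafp grlq ohcq tzbn dcjqq
Hunk 6: at line 1 remove [pgowj,hlao,pipie] add [sapb,jcpj] -> 14 lines: jxefx qsvn sapb jcpj ldula ruhbp cwsua pdbf ktw uafp grlq ohcq tzbn dcjqq
Hunk 7: at line 7 remove [pdbf,ktw] add [lvc,oba,neny] -> 15 lines: jxefx qsvn sapb jcpj ldula ruhbp cwsua lvc oba neny uafp grlq ohcq tzbn dcjqq
Final line count: 15

Answer: 15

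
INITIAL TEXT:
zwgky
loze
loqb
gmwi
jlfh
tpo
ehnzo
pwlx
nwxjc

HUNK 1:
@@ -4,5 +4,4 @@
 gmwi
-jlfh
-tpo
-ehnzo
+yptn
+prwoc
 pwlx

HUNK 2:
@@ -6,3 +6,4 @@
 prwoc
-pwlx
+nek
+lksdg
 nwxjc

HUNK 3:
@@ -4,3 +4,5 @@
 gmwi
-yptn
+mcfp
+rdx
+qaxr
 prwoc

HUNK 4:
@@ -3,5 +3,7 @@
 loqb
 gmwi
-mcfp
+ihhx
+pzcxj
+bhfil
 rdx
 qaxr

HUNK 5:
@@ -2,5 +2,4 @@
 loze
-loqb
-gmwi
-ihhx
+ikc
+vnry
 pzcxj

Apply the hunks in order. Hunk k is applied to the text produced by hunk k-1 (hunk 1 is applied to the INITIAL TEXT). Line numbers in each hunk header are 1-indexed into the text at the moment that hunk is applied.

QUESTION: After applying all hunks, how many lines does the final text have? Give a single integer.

Hunk 1: at line 4 remove [jlfh,tpo,ehnzo] add [yptn,prwoc] -> 8 lines: zwgky loze loqb gmwi yptn prwoc pwlx nwxjc
Hunk 2: at line 6 remove [pwlx] add [nek,lksdg] -> 9 lines: zwgky loze loqb gmwi yptn prwoc nek lksdg nwxjc
Hunk 3: at line 4 remove [yptn] add [mcfp,rdx,qaxr] -> 11 lines: zwgky loze loqb gmwi mcfp rdx qaxr prwoc nek lksdg nwxjc
Hunk 4: at line 3 remove [mcfp] add [ihhx,pzcxj,bhfil] -> 13 lines: zwgky loze loqb gmwi ihhx pzcxj bhfil rdx qaxr prwoc nek lksdg nwxjc
Hunk 5: at line 2 remove [loqb,gmwi,ihhx] add [ikc,vnry] -> 12 lines: zwgky loze ikc vnry pzcxj bhfil rdx qaxr prwoc nek lksdg nwxjc
Final line count: 12

Answer: 12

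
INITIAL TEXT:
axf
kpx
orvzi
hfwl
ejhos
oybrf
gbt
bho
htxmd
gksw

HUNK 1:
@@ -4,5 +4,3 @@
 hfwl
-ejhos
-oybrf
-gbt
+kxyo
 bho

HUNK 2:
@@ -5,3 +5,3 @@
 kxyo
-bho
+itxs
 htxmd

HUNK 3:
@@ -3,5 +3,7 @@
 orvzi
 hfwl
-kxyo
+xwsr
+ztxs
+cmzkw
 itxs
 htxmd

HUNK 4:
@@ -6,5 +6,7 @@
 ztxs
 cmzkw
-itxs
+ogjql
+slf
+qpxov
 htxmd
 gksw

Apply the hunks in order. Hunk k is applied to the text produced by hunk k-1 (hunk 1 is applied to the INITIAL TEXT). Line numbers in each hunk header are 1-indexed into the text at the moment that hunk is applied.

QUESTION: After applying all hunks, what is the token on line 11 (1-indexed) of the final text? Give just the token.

Answer: htxmd

Derivation:
Hunk 1: at line 4 remove [ejhos,oybrf,gbt] add [kxyo] -> 8 lines: axf kpx orvzi hfwl kxyo bho htxmd gksw
Hunk 2: at line 5 remove [bho] add [itxs] -> 8 lines: axf kpx orvzi hfwl kxyo itxs htxmd gksw
Hunk 3: at line 3 remove [kxyo] add [xwsr,ztxs,cmzkw] -> 10 lines: axf kpx orvzi hfwl xwsr ztxs cmzkw itxs htxmd gksw
Hunk 4: at line 6 remove [itxs] add [ogjql,slf,qpxov] -> 12 lines: axf kpx orvzi hfwl xwsr ztxs cmzkw ogjql slf qpxov htxmd gksw
Final line 11: htxmd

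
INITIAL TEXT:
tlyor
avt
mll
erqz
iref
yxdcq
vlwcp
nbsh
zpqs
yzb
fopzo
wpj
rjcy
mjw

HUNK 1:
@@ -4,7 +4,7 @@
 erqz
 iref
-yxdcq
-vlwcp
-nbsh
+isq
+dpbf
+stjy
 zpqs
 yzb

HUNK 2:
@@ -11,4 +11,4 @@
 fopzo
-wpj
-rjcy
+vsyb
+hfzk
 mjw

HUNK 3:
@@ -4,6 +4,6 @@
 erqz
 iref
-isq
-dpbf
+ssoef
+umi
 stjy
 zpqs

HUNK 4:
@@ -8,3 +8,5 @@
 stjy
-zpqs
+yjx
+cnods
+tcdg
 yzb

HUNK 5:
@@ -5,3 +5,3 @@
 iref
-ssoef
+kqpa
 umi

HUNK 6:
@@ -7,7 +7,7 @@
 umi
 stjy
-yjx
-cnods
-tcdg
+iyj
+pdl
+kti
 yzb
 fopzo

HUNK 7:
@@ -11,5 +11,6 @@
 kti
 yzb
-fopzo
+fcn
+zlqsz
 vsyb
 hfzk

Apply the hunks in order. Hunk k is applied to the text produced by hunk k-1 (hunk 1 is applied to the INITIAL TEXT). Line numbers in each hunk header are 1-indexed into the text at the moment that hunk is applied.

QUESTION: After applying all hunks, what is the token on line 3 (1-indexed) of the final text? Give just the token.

Hunk 1: at line 4 remove [yxdcq,vlwcp,nbsh] add [isq,dpbf,stjy] -> 14 lines: tlyor avt mll erqz iref isq dpbf stjy zpqs yzb fopzo wpj rjcy mjw
Hunk 2: at line 11 remove [wpj,rjcy] add [vsyb,hfzk] -> 14 lines: tlyor avt mll erqz iref isq dpbf stjy zpqs yzb fopzo vsyb hfzk mjw
Hunk 3: at line 4 remove [isq,dpbf] add [ssoef,umi] -> 14 lines: tlyor avt mll erqz iref ssoef umi stjy zpqs yzb fopzo vsyb hfzk mjw
Hunk 4: at line 8 remove [zpqs] add [yjx,cnods,tcdg] -> 16 lines: tlyor avt mll erqz iref ssoef umi stjy yjx cnods tcdg yzb fopzo vsyb hfzk mjw
Hunk 5: at line 5 remove [ssoef] add [kqpa] -> 16 lines: tlyor avt mll erqz iref kqpa umi stjy yjx cnods tcdg yzb fopzo vsyb hfzk mjw
Hunk 6: at line 7 remove [yjx,cnods,tcdg] add [iyj,pdl,kti] -> 16 lines: tlyor avt mll erqz iref kqpa umi stjy iyj pdl kti yzb fopzo vsyb hfzk mjw
Hunk 7: at line 11 remove [fopzo] add [fcn,zlqsz] -> 17 lines: tlyor avt mll erqz iref kqpa umi stjy iyj pdl kti yzb fcn zlqsz vsyb hfzk mjw
Final line 3: mll

Answer: mll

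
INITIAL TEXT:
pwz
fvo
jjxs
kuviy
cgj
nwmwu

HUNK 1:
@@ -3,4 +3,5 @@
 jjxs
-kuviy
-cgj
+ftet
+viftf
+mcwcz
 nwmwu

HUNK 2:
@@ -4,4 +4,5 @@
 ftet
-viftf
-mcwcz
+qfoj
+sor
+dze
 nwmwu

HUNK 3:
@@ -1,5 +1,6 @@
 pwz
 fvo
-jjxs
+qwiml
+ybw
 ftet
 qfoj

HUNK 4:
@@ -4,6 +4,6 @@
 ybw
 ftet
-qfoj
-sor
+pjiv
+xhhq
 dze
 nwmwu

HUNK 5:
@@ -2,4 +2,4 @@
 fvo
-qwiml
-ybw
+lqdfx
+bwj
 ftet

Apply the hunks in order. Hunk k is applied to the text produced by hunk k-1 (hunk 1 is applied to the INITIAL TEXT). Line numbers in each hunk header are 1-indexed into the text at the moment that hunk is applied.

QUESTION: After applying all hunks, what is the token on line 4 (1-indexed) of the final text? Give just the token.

Hunk 1: at line 3 remove [kuviy,cgj] add [ftet,viftf,mcwcz] -> 7 lines: pwz fvo jjxs ftet viftf mcwcz nwmwu
Hunk 2: at line 4 remove [viftf,mcwcz] add [qfoj,sor,dze] -> 8 lines: pwz fvo jjxs ftet qfoj sor dze nwmwu
Hunk 3: at line 1 remove [jjxs] add [qwiml,ybw] -> 9 lines: pwz fvo qwiml ybw ftet qfoj sor dze nwmwu
Hunk 4: at line 4 remove [qfoj,sor] add [pjiv,xhhq] -> 9 lines: pwz fvo qwiml ybw ftet pjiv xhhq dze nwmwu
Hunk 5: at line 2 remove [qwiml,ybw] add [lqdfx,bwj] -> 9 lines: pwz fvo lqdfx bwj ftet pjiv xhhq dze nwmwu
Final line 4: bwj

Answer: bwj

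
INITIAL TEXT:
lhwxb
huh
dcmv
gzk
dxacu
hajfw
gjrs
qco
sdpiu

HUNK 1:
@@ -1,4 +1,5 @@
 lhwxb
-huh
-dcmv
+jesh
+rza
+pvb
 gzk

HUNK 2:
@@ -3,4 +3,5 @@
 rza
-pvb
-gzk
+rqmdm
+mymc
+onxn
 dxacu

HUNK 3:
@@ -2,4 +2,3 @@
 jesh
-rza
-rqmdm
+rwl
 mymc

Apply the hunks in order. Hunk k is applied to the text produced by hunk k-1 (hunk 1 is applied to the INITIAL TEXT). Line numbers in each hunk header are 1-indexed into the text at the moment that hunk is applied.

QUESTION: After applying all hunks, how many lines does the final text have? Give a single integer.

Answer: 10

Derivation:
Hunk 1: at line 1 remove [huh,dcmv] add [jesh,rza,pvb] -> 10 lines: lhwxb jesh rza pvb gzk dxacu hajfw gjrs qco sdpiu
Hunk 2: at line 3 remove [pvb,gzk] add [rqmdm,mymc,onxn] -> 11 lines: lhwxb jesh rza rqmdm mymc onxn dxacu hajfw gjrs qco sdpiu
Hunk 3: at line 2 remove [rza,rqmdm] add [rwl] -> 10 lines: lhwxb jesh rwl mymc onxn dxacu hajfw gjrs qco sdpiu
Final line count: 10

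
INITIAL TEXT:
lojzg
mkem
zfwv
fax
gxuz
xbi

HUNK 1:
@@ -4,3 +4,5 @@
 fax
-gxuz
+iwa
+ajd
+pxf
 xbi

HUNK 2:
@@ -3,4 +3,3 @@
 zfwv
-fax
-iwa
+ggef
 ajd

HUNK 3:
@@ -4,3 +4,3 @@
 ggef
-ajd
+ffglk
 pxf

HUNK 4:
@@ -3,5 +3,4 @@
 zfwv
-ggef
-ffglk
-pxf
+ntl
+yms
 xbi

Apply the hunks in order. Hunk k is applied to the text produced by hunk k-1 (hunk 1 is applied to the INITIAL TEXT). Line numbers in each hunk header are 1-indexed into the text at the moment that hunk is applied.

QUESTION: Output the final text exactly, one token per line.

Hunk 1: at line 4 remove [gxuz] add [iwa,ajd,pxf] -> 8 lines: lojzg mkem zfwv fax iwa ajd pxf xbi
Hunk 2: at line 3 remove [fax,iwa] add [ggef] -> 7 lines: lojzg mkem zfwv ggef ajd pxf xbi
Hunk 3: at line 4 remove [ajd] add [ffglk] -> 7 lines: lojzg mkem zfwv ggef ffglk pxf xbi
Hunk 4: at line 3 remove [ggef,ffglk,pxf] add [ntl,yms] -> 6 lines: lojzg mkem zfwv ntl yms xbi

Answer: lojzg
mkem
zfwv
ntl
yms
xbi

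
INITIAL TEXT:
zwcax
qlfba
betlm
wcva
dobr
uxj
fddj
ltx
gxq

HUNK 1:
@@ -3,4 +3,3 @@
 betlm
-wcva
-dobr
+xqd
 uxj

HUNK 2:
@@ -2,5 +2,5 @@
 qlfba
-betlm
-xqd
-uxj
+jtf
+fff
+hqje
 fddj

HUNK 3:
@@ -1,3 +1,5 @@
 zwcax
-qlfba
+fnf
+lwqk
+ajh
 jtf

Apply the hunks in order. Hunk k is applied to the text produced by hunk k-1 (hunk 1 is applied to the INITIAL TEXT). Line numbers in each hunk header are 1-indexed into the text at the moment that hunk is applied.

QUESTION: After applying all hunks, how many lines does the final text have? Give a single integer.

Answer: 10

Derivation:
Hunk 1: at line 3 remove [wcva,dobr] add [xqd] -> 8 lines: zwcax qlfba betlm xqd uxj fddj ltx gxq
Hunk 2: at line 2 remove [betlm,xqd,uxj] add [jtf,fff,hqje] -> 8 lines: zwcax qlfba jtf fff hqje fddj ltx gxq
Hunk 3: at line 1 remove [qlfba] add [fnf,lwqk,ajh] -> 10 lines: zwcax fnf lwqk ajh jtf fff hqje fddj ltx gxq
Final line count: 10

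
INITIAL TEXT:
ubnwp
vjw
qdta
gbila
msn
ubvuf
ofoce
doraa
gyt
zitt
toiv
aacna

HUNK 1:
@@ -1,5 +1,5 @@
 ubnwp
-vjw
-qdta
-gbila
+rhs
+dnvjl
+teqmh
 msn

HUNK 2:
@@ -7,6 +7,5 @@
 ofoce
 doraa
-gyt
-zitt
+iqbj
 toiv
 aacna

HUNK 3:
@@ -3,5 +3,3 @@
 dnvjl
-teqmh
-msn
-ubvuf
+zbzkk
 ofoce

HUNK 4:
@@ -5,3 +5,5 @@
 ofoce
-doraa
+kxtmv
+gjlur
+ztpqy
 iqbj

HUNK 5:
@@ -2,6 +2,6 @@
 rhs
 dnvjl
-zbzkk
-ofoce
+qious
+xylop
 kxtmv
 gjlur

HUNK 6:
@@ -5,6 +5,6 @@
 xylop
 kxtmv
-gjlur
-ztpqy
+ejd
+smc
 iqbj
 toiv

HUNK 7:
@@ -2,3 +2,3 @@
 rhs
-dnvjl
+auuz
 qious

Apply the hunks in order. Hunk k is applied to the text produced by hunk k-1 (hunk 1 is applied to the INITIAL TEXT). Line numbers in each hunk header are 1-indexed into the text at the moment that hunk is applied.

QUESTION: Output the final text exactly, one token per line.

Hunk 1: at line 1 remove [vjw,qdta,gbila] add [rhs,dnvjl,teqmh] -> 12 lines: ubnwp rhs dnvjl teqmh msn ubvuf ofoce doraa gyt zitt toiv aacna
Hunk 2: at line 7 remove [gyt,zitt] add [iqbj] -> 11 lines: ubnwp rhs dnvjl teqmh msn ubvuf ofoce doraa iqbj toiv aacna
Hunk 3: at line 3 remove [teqmh,msn,ubvuf] add [zbzkk] -> 9 lines: ubnwp rhs dnvjl zbzkk ofoce doraa iqbj toiv aacna
Hunk 4: at line 5 remove [doraa] add [kxtmv,gjlur,ztpqy] -> 11 lines: ubnwp rhs dnvjl zbzkk ofoce kxtmv gjlur ztpqy iqbj toiv aacna
Hunk 5: at line 2 remove [zbzkk,ofoce] add [qious,xylop] -> 11 lines: ubnwp rhs dnvjl qious xylop kxtmv gjlur ztpqy iqbj toiv aacna
Hunk 6: at line 5 remove [gjlur,ztpqy] add [ejd,smc] -> 11 lines: ubnwp rhs dnvjl qious xylop kxtmv ejd smc iqbj toiv aacna
Hunk 7: at line 2 remove [dnvjl] add [auuz] -> 11 lines: ubnwp rhs auuz qious xylop kxtmv ejd smc iqbj toiv aacna

Answer: ubnwp
rhs
auuz
qious
xylop
kxtmv
ejd
smc
iqbj
toiv
aacna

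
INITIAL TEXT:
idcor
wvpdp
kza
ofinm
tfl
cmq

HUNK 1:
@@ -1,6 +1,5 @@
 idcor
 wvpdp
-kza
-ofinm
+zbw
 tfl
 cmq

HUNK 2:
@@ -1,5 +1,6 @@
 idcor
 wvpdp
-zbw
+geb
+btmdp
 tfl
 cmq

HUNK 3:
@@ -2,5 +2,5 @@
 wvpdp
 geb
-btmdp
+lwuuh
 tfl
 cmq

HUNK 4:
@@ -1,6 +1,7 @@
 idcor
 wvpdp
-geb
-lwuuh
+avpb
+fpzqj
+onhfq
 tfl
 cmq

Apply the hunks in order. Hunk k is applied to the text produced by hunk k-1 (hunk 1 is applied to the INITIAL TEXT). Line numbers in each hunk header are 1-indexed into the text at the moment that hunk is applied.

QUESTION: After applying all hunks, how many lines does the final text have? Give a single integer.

Answer: 7

Derivation:
Hunk 1: at line 1 remove [kza,ofinm] add [zbw] -> 5 lines: idcor wvpdp zbw tfl cmq
Hunk 2: at line 1 remove [zbw] add [geb,btmdp] -> 6 lines: idcor wvpdp geb btmdp tfl cmq
Hunk 3: at line 2 remove [btmdp] add [lwuuh] -> 6 lines: idcor wvpdp geb lwuuh tfl cmq
Hunk 4: at line 1 remove [geb,lwuuh] add [avpb,fpzqj,onhfq] -> 7 lines: idcor wvpdp avpb fpzqj onhfq tfl cmq
Final line count: 7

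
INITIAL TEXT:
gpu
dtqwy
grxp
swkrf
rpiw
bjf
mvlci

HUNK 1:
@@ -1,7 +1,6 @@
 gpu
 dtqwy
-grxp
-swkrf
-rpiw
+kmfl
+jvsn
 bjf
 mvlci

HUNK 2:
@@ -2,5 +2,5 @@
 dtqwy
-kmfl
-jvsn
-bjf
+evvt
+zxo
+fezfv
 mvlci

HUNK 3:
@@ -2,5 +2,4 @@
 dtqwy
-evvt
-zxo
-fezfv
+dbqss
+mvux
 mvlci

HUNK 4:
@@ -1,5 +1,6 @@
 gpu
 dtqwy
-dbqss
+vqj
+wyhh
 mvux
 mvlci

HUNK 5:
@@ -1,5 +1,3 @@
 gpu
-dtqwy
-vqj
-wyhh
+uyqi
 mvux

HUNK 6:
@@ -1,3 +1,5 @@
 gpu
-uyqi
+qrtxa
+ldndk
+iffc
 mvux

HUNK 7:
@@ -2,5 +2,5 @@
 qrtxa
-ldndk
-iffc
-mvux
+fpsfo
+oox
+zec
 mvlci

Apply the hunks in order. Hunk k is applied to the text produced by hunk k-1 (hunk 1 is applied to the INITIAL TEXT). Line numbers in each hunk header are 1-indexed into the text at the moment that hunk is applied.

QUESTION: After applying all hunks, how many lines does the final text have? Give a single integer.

Hunk 1: at line 1 remove [grxp,swkrf,rpiw] add [kmfl,jvsn] -> 6 lines: gpu dtqwy kmfl jvsn bjf mvlci
Hunk 2: at line 2 remove [kmfl,jvsn,bjf] add [evvt,zxo,fezfv] -> 6 lines: gpu dtqwy evvt zxo fezfv mvlci
Hunk 3: at line 2 remove [evvt,zxo,fezfv] add [dbqss,mvux] -> 5 lines: gpu dtqwy dbqss mvux mvlci
Hunk 4: at line 1 remove [dbqss] add [vqj,wyhh] -> 6 lines: gpu dtqwy vqj wyhh mvux mvlci
Hunk 5: at line 1 remove [dtqwy,vqj,wyhh] add [uyqi] -> 4 lines: gpu uyqi mvux mvlci
Hunk 6: at line 1 remove [uyqi] add [qrtxa,ldndk,iffc] -> 6 lines: gpu qrtxa ldndk iffc mvux mvlci
Hunk 7: at line 2 remove [ldndk,iffc,mvux] add [fpsfo,oox,zec] -> 6 lines: gpu qrtxa fpsfo oox zec mvlci
Final line count: 6

Answer: 6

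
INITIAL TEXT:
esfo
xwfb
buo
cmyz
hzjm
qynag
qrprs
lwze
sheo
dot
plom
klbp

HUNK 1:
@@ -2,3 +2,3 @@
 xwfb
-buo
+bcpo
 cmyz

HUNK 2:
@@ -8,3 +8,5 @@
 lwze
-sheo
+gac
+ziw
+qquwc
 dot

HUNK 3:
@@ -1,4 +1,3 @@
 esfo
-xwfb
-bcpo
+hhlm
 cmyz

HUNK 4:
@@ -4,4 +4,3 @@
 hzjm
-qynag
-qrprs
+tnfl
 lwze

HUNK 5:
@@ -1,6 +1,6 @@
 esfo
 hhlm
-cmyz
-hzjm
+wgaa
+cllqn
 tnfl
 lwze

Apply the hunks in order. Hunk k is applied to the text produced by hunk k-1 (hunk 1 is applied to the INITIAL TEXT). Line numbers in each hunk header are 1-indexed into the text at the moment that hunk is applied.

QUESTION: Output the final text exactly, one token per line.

Answer: esfo
hhlm
wgaa
cllqn
tnfl
lwze
gac
ziw
qquwc
dot
plom
klbp

Derivation:
Hunk 1: at line 2 remove [buo] add [bcpo] -> 12 lines: esfo xwfb bcpo cmyz hzjm qynag qrprs lwze sheo dot plom klbp
Hunk 2: at line 8 remove [sheo] add [gac,ziw,qquwc] -> 14 lines: esfo xwfb bcpo cmyz hzjm qynag qrprs lwze gac ziw qquwc dot plom klbp
Hunk 3: at line 1 remove [xwfb,bcpo] add [hhlm] -> 13 lines: esfo hhlm cmyz hzjm qynag qrprs lwze gac ziw qquwc dot plom klbp
Hunk 4: at line 4 remove [qynag,qrprs] add [tnfl] -> 12 lines: esfo hhlm cmyz hzjm tnfl lwze gac ziw qquwc dot plom klbp
Hunk 5: at line 1 remove [cmyz,hzjm] add [wgaa,cllqn] -> 12 lines: esfo hhlm wgaa cllqn tnfl lwze gac ziw qquwc dot plom klbp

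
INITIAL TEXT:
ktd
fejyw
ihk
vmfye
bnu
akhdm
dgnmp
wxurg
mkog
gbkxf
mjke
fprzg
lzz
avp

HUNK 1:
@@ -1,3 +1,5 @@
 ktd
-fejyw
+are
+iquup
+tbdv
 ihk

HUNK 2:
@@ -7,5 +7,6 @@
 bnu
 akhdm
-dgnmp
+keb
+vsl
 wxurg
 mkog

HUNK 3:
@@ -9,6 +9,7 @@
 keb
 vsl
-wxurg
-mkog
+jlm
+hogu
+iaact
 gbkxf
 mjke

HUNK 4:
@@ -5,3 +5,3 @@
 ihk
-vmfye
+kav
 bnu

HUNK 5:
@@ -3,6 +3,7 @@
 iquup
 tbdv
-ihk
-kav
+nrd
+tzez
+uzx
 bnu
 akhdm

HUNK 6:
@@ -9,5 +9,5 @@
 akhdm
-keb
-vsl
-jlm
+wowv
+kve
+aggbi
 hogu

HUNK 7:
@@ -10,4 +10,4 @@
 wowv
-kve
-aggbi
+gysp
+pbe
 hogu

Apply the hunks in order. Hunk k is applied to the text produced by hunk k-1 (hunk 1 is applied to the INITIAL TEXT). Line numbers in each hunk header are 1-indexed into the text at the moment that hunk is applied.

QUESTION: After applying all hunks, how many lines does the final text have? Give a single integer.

Answer: 19

Derivation:
Hunk 1: at line 1 remove [fejyw] add [are,iquup,tbdv] -> 16 lines: ktd are iquup tbdv ihk vmfye bnu akhdm dgnmp wxurg mkog gbkxf mjke fprzg lzz avp
Hunk 2: at line 7 remove [dgnmp] add [keb,vsl] -> 17 lines: ktd are iquup tbdv ihk vmfye bnu akhdm keb vsl wxurg mkog gbkxf mjke fprzg lzz avp
Hunk 3: at line 9 remove [wxurg,mkog] add [jlm,hogu,iaact] -> 18 lines: ktd are iquup tbdv ihk vmfye bnu akhdm keb vsl jlm hogu iaact gbkxf mjke fprzg lzz avp
Hunk 4: at line 5 remove [vmfye] add [kav] -> 18 lines: ktd are iquup tbdv ihk kav bnu akhdm keb vsl jlm hogu iaact gbkxf mjke fprzg lzz avp
Hunk 5: at line 3 remove [ihk,kav] add [nrd,tzez,uzx] -> 19 lines: ktd are iquup tbdv nrd tzez uzx bnu akhdm keb vsl jlm hogu iaact gbkxf mjke fprzg lzz avp
Hunk 6: at line 9 remove [keb,vsl,jlm] add [wowv,kve,aggbi] -> 19 lines: ktd are iquup tbdv nrd tzez uzx bnu akhdm wowv kve aggbi hogu iaact gbkxf mjke fprzg lzz avp
Hunk 7: at line 10 remove [kve,aggbi] add [gysp,pbe] -> 19 lines: ktd are iquup tbdv nrd tzez uzx bnu akhdm wowv gysp pbe hogu iaact gbkxf mjke fprzg lzz avp
Final line count: 19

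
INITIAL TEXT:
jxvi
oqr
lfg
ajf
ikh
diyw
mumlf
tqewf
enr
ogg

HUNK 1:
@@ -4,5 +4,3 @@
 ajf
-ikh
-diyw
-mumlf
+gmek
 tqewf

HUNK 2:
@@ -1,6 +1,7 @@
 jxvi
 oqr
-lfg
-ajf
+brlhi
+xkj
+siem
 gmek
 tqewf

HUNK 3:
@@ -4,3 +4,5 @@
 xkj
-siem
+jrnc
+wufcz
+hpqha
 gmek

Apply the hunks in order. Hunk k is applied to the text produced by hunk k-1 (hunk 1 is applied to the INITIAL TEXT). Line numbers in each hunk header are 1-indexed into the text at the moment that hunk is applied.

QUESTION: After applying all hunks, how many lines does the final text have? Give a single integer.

Hunk 1: at line 4 remove [ikh,diyw,mumlf] add [gmek] -> 8 lines: jxvi oqr lfg ajf gmek tqewf enr ogg
Hunk 2: at line 1 remove [lfg,ajf] add [brlhi,xkj,siem] -> 9 lines: jxvi oqr brlhi xkj siem gmek tqewf enr ogg
Hunk 3: at line 4 remove [siem] add [jrnc,wufcz,hpqha] -> 11 lines: jxvi oqr brlhi xkj jrnc wufcz hpqha gmek tqewf enr ogg
Final line count: 11

Answer: 11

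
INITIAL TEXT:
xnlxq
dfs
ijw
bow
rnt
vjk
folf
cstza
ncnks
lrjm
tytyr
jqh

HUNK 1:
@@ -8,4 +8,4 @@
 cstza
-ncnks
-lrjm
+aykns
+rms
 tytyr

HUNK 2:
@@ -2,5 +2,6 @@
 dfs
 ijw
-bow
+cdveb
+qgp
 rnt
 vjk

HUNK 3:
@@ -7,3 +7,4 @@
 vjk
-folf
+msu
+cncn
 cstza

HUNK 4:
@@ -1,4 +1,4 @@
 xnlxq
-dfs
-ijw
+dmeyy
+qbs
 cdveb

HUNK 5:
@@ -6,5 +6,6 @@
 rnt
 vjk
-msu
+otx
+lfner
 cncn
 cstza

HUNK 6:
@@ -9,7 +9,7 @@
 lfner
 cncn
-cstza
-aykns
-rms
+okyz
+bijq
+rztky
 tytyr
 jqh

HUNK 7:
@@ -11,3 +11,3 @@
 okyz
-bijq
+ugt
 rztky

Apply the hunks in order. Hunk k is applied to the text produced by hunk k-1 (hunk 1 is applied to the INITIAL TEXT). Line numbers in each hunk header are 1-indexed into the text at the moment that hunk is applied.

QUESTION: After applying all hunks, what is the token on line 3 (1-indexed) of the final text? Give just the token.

Answer: qbs

Derivation:
Hunk 1: at line 8 remove [ncnks,lrjm] add [aykns,rms] -> 12 lines: xnlxq dfs ijw bow rnt vjk folf cstza aykns rms tytyr jqh
Hunk 2: at line 2 remove [bow] add [cdveb,qgp] -> 13 lines: xnlxq dfs ijw cdveb qgp rnt vjk folf cstza aykns rms tytyr jqh
Hunk 3: at line 7 remove [folf] add [msu,cncn] -> 14 lines: xnlxq dfs ijw cdveb qgp rnt vjk msu cncn cstza aykns rms tytyr jqh
Hunk 4: at line 1 remove [dfs,ijw] add [dmeyy,qbs] -> 14 lines: xnlxq dmeyy qbs cdveb qgp rnt vjk msu cncn cstza aykns rms tytyr jqh
Hunk 5: at line 6 remove [msu] add [otx,lfner] -> 15 lines: xnlxq dmeyy qbs cdveb qgp rnt vjk otx lfner cncn cstza aykns rms tytyr jqh
Hunk 6: at line 9 remove [cstza,aykns,rms] add [okyz,bijq,rztky] -> 15 lines: xnlxq dmeyy qbs cdveb qgp rnt vjk otx lfner cncn okyz bijq rztky tytyr jqh
Hunk 7: at line 11 remove [bijq] add [ugt] -> 15 lines: xnlxq dmeyy qbs cdveb qgp rnt vjk otx lfner cncn okyz ugt rztky tytyr jqh
Final line 3: qbs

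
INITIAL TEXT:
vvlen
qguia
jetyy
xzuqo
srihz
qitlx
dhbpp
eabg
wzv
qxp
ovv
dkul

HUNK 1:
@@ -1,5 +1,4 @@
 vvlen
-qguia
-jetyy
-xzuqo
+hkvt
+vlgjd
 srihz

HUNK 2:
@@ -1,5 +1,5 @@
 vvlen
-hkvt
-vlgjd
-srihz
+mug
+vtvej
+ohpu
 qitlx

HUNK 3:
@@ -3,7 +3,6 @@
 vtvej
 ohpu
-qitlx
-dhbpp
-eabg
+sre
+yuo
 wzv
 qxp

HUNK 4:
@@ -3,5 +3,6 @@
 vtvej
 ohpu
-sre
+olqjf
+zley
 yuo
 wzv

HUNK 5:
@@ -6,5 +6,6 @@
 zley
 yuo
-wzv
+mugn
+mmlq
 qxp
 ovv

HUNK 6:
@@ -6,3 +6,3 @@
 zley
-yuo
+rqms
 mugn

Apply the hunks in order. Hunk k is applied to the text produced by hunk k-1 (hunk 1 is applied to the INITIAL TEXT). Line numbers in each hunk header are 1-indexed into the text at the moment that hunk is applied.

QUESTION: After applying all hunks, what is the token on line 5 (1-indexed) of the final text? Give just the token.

Answer: olqjf

Derivation:
Hunk 1: at line 1 remove [qguia,jetyy,xzuqo] add [hkvt,vlgjd] -> 11 lines: vvlen hkvt vlgjd srihz qitlx dhbpp eabg wzv qxp ovv dkul
Hunk 2: at line 1 remove [hkvt,vlgjd,srihz] add [mug,vtvej,ohpu] -> 11 lines: vvlen mug vtvej ohpu qitlx dhbpp eabg wzv qxp ovv dkul
Hunk 3: at line 3 remove [qitlx,dhbpp,eabg] add [sre,yuo] -> 10 lines: vvlen mug vtvej ohpu sre yuo wzv qxp ovv dkul
Hunk 4: at line 3 remove [sre] add [olqjf,zley] -> 11 lines: vvlen mug vtvej ohpu olqjf zley yuo wzv qxp ovv dkul
Hunk 5: at line 6 remove [wzv] add [mugn,mmlq] -> 12 lines: vvlen mug vtvej ohpu olqjf zley yuo mugn mmlq qxp ovv dkul
Hunk 6: at line 6 remove [yuo] add [rqms] -> 12 lines: vvlen mug vtvej ohpu olqjf zley rqms mugn mmlq qxp ovv dkul
Final line 5: olqjf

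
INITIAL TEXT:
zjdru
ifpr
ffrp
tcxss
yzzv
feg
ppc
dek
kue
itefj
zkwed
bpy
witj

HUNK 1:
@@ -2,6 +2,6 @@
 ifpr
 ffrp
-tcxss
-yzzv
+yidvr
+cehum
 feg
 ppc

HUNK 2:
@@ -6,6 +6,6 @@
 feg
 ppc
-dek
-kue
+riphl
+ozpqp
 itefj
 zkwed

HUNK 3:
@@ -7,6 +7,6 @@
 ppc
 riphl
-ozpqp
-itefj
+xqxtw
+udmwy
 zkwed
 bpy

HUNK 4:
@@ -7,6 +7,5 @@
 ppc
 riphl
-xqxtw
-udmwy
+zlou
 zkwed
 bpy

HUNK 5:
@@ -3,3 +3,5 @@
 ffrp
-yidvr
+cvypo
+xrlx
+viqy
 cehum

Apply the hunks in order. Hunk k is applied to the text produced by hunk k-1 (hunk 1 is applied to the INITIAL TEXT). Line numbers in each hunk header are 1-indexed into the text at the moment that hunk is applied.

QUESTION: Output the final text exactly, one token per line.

Answer: zjdru
ifpr
ffrp
cvypo
xrlx
viqy
cehum
feg
ppc
riphl
zlou
zkwed
bpy
witj

Derivation:
Hunk 1: at line 2 remove [tcxss,yzzv] add [yidvr,cehum] -> 13 lines: zjdru ifpr ffrp yidvr cehum feg ppc dek kue itefj zkwed bpy witj
Hunk 2: at line 6 remove [dek,kue] add [riphl,ozpqp] -> 13 lines: zjdru ifpr ffrp yidvr cehum feg ppc riphl ozpqp itefj zkwed bpy witj
Hunk 3: at line 7 remove [ozpqp,itefj] add [xqxtw,udmwy] -> 13 lines: zjdru ifpr ffrp yidvr cehum feg ppc riphl xqxtw udmwy zkwed bpy witj
Hunk 4: at line 7 remove [xqxtw,udmwy] add [zlou] -> 12 lines: zjdru ifpr ffrp yidvr cehum feg ppc riphl zlou zkwed bpy witj
Hunk 5: at line 3 remove [yidvr] add [cvypo,xrlx,viqy] -> 14 lines: zjdru ifpr ffrp cvypo xrlx viqy cehum feg ppc riphl zlou zkwed bpy witj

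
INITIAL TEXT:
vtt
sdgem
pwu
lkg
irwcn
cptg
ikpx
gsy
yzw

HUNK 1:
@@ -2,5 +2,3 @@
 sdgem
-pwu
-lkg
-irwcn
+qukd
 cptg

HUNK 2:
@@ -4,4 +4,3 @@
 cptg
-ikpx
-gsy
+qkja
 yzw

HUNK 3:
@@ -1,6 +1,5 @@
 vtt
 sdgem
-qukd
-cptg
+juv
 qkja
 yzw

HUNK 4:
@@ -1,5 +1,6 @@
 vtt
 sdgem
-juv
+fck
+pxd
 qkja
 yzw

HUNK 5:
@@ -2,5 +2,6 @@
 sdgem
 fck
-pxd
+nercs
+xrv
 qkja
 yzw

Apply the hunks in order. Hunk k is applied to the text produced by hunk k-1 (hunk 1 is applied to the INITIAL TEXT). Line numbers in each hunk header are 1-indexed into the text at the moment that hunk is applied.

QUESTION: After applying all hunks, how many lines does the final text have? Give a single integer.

Hunk 1: at line 2 remove [pwu,lkg,irwcn] add [qukd] -> 7 lines: vtt sdgem qukd cptg ikpx gsy yzw
Hunk 2: at line 4 remove [ikpx,gsy] add [qkja] -> 6 lines: vtt sdgem qukd cptg qkja yzw
Hunk 3: at line 1 remove [qukd,cptg] add [juv] -> 5 lines: vtt sdgem juv qkja yzw
Hunk 4: at line 1 remove [juv] add [fck,pxd] -> 6 lines: vtt sdgem fck pxd qkja yzw
Hunk 5: at line 2 remove [pxd] add [nercs,xrv] -> 7 lines: vtt sdgem fck nercs xrv qkja yzw
Final line count: 7

Answer: 7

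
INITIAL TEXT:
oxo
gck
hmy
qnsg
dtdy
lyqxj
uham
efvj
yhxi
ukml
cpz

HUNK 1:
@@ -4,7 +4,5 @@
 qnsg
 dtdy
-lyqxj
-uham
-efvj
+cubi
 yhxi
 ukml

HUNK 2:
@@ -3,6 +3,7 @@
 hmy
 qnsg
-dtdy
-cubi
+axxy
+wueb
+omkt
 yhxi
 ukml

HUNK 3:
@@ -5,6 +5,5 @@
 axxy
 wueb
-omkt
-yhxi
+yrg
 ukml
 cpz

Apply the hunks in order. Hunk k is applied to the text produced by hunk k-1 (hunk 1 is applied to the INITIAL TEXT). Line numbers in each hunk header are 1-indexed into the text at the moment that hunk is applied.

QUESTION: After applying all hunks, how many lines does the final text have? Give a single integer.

Hunk 1: at line 4 remove [lyqxj,uham,efvj] add [cubi] -> 9 lines: oxo gck hmy qnsg dtdy cubi yhxi ukml cpz
Hunk 2: at line 3 remove [dtdy,cubi] add [axxy,wueb,omkt] -> 10 lines: oxo gck hmy qnsg axxy wueb omkt yhxi ukml cpz
Hunk 3: at line 5 remove [omkt,yhxi] add [yrg] -> 9 lines: oxo gck hmy qnsg axxy wueb yrg ukml cpz
Final line count: 9

Answer: 9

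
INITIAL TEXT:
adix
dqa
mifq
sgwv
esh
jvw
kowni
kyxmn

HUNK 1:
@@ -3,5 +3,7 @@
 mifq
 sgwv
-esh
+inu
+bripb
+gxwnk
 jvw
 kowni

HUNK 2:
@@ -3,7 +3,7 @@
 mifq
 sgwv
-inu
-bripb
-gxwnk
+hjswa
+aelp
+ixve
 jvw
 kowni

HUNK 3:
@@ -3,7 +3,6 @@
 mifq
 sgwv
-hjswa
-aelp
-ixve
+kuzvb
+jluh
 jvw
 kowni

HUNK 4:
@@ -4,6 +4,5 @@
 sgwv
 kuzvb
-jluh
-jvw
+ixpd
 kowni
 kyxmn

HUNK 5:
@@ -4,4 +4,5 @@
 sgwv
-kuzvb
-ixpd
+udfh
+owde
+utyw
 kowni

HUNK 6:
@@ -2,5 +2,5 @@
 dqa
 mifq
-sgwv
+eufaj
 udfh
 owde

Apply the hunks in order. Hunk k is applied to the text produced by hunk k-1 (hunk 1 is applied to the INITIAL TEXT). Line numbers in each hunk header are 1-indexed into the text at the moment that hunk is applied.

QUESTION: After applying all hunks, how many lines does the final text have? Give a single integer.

Answer: 9

Derivation:
Hunk 1: at line 3 remove [esh] add [inu,bripb,gxwnk] -> 10 lines: adix dqa mifq sgwv inu bripb gxwnk jvw kowni kyxmn
Hunk 2: at line 3 remove [inu,bripb,gxwnk] add [hjswa,aelp,ixve] -> 10 lines: adix dqa mifq sgwv hjswa aelp ixve jvw kowni kyxmn
Hunk 3: at line 3 remove [hjswa,aelp,ixve] add [kuzvb,jluh] -> 9 lines: adix dqa mifq sgwv kuzvb jluh jvw kowni kyxmn
Hunk 4: at line 4 remove [jluh,jvw] add [ixpd] -> 8 lines: adix dqa mifq sgwv kuzvb ixpd kowni kyxmn
Hunk 5: at line 4 remove [kuzvb,ixpd] add [udfh,owde,utyw] -> 9 lines: adix dqa mifq sgwv udfh owde utyw kowni kyxmn
Hunk 6: at line 2 remove [sgwv] add [eufaj] -> 9 lines: adix dqa mifq eufaj udfh owde utyw kowni kyxmn
Final line count: 9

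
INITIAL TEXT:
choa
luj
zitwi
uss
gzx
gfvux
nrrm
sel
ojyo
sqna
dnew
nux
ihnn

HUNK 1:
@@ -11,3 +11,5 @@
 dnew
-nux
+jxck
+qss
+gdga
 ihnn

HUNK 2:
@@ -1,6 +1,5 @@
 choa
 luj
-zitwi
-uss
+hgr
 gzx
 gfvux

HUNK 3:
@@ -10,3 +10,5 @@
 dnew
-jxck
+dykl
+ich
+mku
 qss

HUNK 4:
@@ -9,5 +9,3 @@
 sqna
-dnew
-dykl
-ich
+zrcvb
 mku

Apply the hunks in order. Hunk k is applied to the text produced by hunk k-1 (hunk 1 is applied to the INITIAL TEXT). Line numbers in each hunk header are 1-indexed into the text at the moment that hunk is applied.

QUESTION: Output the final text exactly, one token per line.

Answer: choa
luj
hgr
gzx
gfvux
nrrm
sel
ojyo
sqna
zrcvb
mku
qss
gdga
ihnn

Derivation:
Hunk 1: at line 11 remove [nux] add [jxck,qss,gdga] -> 15 lines: choa luj zitwi uss gzx gfvux nrrm sel ojyo sqna dnew jxck qss gdga ihnn
Hunk 2: at line 1 remove [zitwi,uss] add [hgr] -> 14 lines: choa luj hgr gzx gfvux nrrm sel ojyo sqna dnew jxck qss gdga ihnn
Hunk 3: at line 10 remove [jxck] add [dykl,ich,mku] -> 16 lines: choa luj hgr gzx gfvux nrrm sel ojyo sqna dnew dykl ich mku qss gdga ihnn
Hunk 4: at line 9 remove [dnew,dykl,ich] add [zrcvb] -> 14 lines: choa luj hgr gzx gfvux nrrm sel ojyo sqna zrcvb mku qss gdga ihnn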